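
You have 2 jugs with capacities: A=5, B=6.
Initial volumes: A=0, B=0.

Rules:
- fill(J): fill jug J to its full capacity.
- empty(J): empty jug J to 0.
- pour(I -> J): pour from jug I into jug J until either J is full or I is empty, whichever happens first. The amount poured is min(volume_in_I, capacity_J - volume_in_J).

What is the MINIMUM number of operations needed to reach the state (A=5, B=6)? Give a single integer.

BFS from (A=0, B=0). One shortest path:
  1. fill(A) -> (A=5 B=0)
  2. fill(B) -> (A=5 B=6)
Reached target in 2 moves.

Answer: 2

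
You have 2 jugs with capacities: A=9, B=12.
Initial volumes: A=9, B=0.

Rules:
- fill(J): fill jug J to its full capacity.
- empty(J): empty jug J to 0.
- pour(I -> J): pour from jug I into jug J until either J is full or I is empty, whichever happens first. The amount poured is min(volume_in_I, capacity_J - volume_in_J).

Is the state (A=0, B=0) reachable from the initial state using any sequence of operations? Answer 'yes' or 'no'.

BFS from (A=9, B=0):
  1. empty(A) -> (A=0 B=0)
Target reached → yes.

Answer: yes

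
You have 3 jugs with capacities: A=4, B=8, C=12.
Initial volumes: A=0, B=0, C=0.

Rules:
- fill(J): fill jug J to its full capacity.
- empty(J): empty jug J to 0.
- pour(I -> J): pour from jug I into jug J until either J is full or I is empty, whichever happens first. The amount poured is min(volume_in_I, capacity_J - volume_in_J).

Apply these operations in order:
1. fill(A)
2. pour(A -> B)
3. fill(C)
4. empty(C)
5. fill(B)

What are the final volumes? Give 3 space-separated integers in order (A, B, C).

Step 1: fill(A) -> (A=4 B=0 C=0)
Step 2: pour(A -> B) -> (A=0 B=4 C=0)
Step 3: fill(C) -> (A=0 B=4 C=12)
Step 4: empty(C) -> (A=0 B=4 C=0)
Step 5: fill(B) -> (A=0 B=8 C=0)

Answer: 0 8 0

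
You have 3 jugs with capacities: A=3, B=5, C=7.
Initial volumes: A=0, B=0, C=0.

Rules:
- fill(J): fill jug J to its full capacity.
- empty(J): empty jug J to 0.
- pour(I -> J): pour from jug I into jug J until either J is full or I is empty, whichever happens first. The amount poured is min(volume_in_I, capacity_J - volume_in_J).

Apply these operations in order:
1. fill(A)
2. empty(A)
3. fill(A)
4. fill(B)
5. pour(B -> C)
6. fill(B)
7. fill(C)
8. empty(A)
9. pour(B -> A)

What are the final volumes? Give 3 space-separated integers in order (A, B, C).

Answer: 3 2 7

Derivation:
Step 1: fill(A) -> (A=3 B=0 C=0)
Step 2: empty(A) -> (A=0 B=0 C=0)
Step 3: fill(A) -> (A=3 B=0 C=0)
Step 4: fill(B) -> (A=3 B=5 C=0)
Step 5: pour(B -> C) -> (A=3 B=0 C=5)
Step 6: fill(B) -> (A=3 B=5 C=5)
Step 7: fill(C) -> (A=3 B=5 C=7)
Step 8: empty(A) -> (A=0 B=5 C=7)
Step 9: pour(B -> A) -> (A=3 B=2 C=7)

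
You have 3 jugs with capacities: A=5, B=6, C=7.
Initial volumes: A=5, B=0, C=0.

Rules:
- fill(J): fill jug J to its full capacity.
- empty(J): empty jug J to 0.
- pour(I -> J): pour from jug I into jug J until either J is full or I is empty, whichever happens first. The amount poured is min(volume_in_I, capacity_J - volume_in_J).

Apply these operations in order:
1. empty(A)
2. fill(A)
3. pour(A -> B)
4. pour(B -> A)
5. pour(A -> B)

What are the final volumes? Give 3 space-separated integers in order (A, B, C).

Step 1: empty(A) -> (A=0 B=0 C=0)
Step 2: fill(A) -> (A=5 B=0 C=0)
Step 3: pour(A -> B) -> (A=0 B=5 C=0)
Step 4: pour(B -> A) -> (A=5 B=0 C=0)
Step 5: pour(A -> B) -> (A=0 B=5 C=0)

Answer: 0 5 0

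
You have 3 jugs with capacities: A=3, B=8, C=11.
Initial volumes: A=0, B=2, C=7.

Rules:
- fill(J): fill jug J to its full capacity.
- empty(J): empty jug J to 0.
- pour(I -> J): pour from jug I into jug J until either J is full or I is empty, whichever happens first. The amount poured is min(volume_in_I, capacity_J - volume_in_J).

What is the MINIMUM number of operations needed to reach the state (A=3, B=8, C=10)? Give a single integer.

Answer: 4

Derivation:
BFS from (A=0, B=2, C=7). One shortest path:
  1. fill(A) -> (A=3 B=2 C=7)
  2. fill(B) -> (A=3 B=8 C=7)
  3. pour(A -> C) -> (A=0 B=8 C=10)
  4. fill(A) -> (A=3 B=8 C=10)
Reached target in 4 moves.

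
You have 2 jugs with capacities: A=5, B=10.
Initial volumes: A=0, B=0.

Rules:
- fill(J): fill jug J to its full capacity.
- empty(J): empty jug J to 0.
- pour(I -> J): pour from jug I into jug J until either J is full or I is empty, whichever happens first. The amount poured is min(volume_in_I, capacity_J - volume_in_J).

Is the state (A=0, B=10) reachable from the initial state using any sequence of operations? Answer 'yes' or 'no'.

BFS from (A=0, B=0):
  1. fill(B) -> (A=0 B=10)
Target reached → yes.

Answer: yes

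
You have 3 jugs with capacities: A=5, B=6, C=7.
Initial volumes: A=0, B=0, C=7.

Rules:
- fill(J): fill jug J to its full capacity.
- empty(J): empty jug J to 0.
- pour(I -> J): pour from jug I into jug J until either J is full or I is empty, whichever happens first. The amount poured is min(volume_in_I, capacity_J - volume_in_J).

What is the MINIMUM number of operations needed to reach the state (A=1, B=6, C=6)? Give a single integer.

Answer: 4

Derivation:
BFS from (A=0, B=0, C=7). One shortest path:
  1. pour(C -> B) -> (A=0 B=6 C=1)
  2. pour(C -> A) -> (A=1 B=6 C=0)
  3. pour(B -> C) -> (A=1 B=0 C=6)
  4. fill(B) -> (A=1 B=6 C=6)
Reached target in 4 moves.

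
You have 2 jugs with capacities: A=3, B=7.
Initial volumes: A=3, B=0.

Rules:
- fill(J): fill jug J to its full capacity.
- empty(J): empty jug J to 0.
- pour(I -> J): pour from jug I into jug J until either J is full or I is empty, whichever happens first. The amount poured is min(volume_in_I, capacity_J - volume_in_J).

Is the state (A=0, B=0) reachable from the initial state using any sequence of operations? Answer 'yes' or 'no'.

BFS from (A=3, B=0):
  1. empty(A) -> (A=0 B=0)
Target reached → yes.

Answer: yes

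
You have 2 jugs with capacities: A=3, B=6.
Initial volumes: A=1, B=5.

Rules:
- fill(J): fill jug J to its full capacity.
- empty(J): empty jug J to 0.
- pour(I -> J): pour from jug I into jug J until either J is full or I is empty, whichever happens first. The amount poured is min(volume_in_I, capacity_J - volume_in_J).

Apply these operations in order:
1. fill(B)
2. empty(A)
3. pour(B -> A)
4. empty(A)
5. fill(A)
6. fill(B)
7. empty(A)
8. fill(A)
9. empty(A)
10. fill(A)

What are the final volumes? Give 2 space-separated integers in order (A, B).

Answer: 3 6

Derivation:
Step 1: fill(B) -> (A=1 B=6)
Step 2: empty(A) -> (A=0 B=6)
Step 3: pour(B -> A) -> (A=3 B=3)
Step 4: empty(A) -> (A=0 B=3)
Step 5: fill(A) -> (A=3 B=3)
Step 6: fill(B) -> (A=3 B=6)
Step 7: empty(A) -> (A=0 B=6)
Step 8: fill(A) -> (A=3 B=6)
Step 9: empty(A) -> (A=0 B=6)
Step 10: fill(A) -> (A=3 B=6)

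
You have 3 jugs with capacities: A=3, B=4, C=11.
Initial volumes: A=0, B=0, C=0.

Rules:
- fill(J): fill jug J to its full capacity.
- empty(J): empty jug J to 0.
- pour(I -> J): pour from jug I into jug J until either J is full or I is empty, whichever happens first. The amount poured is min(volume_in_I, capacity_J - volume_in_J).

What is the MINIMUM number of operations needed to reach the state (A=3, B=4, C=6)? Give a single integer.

BFS from (A=0, B=0, C=0). One shortest path:
  1. fill(A) -> (A=3 B=0 C=0)
  2. fill(B) -> (A=3 B=4 C=0)
  3. pour(A -> C) -> (A=0 B=4 C=3)
  4. fill(A) -> (A=3 B=4 C=3)
  5. pour(A -> C) -> (A=0 B=4 C=6)
  6. fill(A) -> (A=3 B=4 C=6)
Reached target in 6 moves.

Answer: 6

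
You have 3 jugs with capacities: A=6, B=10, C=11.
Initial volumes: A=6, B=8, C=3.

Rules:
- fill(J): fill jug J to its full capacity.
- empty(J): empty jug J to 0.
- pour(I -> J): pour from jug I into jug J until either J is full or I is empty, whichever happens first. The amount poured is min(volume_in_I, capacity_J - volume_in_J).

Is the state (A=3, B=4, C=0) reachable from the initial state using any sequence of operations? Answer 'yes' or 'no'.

BFS from (A=6, B=8, C=3):
  1. pour(A -> B) -> (A=4 B=10 C=3)
  2. empty(B) -> (A=4 B=0 C=3)
  3. pour(A -> B) -> (A=0 B=4 C=3)
  4. pour(C -> A) -> (A=3 B=4 C=0)
Target reached → yes.

Answer: yes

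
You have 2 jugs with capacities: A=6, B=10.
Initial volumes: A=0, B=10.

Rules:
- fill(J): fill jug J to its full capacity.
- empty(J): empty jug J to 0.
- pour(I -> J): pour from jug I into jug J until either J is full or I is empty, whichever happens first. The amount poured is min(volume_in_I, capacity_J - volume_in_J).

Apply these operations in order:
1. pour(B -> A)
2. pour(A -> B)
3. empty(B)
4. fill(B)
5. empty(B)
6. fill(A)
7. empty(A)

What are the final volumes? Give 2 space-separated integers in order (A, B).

Step 1: pour(B -> A) -> (A=6 B=4)
Step 2: pour(A -> B) -> (A=0 B=10)
Step 3: empty(B) -> (A=0 B=0)
Step 4: fill(B) -> (A=0 B=10)
Step 5: empty(B) -> (A=0 B=0)
Step 6: fill(A) -> (A=6 B=0)
Step 7: empty(A) -> (A=0 B=0)

Answer: 0 0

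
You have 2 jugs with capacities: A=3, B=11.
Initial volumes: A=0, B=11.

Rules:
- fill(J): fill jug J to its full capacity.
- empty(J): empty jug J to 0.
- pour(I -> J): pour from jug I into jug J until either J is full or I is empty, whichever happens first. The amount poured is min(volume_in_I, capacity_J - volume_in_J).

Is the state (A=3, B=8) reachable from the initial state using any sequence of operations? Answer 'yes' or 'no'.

BFS from (A=0, B=11):
  1. pour(B -> A) -> (A=3 B=8)
Target reached → yes.

Answer: yes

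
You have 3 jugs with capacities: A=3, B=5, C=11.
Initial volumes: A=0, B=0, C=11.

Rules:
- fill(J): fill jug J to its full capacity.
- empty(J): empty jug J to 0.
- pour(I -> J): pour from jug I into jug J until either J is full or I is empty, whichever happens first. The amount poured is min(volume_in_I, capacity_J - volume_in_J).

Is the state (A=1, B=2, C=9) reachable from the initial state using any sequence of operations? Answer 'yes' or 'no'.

BFS explored all 208 reachable states.
Reachable set includes: (0,0,0), (0,0,1), (0,0,2), (0,0,3), (0,0,4), (0,0,5), (0,0,6), (0,0,7), (0,0,8), (0,0,9), (0,0,10), (0,0,11) ...
Target (A=1, B=2, C=9) not in reachable set → no.

Answer: no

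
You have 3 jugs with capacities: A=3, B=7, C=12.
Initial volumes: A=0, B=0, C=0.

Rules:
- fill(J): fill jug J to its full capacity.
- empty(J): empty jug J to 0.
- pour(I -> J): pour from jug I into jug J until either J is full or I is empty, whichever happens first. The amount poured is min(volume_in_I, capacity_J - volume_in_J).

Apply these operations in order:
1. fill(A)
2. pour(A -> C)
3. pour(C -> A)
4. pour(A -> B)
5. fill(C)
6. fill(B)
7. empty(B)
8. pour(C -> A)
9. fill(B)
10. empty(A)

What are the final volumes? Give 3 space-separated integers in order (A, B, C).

Step 1: fill(A) -> (A=3 B=0 C=0)
Step 2: pour(A -> C) -> (A=0 B=0 C=3)
Step 3: pour(C -> A) -> (A=3 B=0 C=0)
Step 4: pour(A -> B) -> (A=0 B=3 C=0)
Step 5: fill(C) -> (A=0 B=3 C=12)
Step 6: fill(B) -> (A=0 B=7 C=12)
Step 7: empty(B) -> (A=0 B=0 C=12)
Step 8: pour(C -> A) -> (A=3 B=0 C=9)
Step 9: fill(B) -> (A=3 B=7 C=9)
Step 10: empty(A) -> (A=0 B=7 C=9)

Answer: 0 7 9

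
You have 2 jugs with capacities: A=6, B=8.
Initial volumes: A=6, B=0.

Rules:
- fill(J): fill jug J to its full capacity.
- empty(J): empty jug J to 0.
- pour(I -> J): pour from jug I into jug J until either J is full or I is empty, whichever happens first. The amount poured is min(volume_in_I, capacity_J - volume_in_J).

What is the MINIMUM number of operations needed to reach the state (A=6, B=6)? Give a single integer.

Answer: 2

Derivation:
BFS from (A=6, B=0). One shortest path:
  1. pour(A -> B) -> (A=0 B=6)
  2. fill(A) -> (A=6 B=6)
Reached target in 2 moves.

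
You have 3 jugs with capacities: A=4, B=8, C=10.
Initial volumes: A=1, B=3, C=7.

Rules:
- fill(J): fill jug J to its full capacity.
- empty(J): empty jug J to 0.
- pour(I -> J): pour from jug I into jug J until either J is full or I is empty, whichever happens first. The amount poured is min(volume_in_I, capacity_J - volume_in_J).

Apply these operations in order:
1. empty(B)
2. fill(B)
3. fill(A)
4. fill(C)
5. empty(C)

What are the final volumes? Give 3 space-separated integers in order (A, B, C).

Step 1: empty(B) -> (A=1 B=0 C=7)
Step 2: fill(B) -> (A=1 B=8 C=7)
Step 3: fill(A) -> (A=4 B=8 C=7)
Step 4: fill(C) -> (A=4 B=8 C=10)
Step 5: empty(C) -> (A=4 B=8 C=0)

Answer: 4 8 0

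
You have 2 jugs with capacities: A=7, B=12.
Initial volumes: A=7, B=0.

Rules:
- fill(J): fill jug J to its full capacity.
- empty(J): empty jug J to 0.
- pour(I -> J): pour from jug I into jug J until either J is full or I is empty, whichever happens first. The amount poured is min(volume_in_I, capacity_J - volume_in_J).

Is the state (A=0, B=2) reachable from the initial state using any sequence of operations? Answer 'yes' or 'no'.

BFS from (A=7, B=0):
  1. pour(A -> B) -> (A=0 B=7)
  2. fill(A) -> (A=7 B=7)
  3. pour(A -> B) -> (A=2 B=12)
  4. empty(B) -> (A=2 B=0)
  5. pour(A -> B) -> (A=0 B=2)
Target reached → yes.

Answer: yes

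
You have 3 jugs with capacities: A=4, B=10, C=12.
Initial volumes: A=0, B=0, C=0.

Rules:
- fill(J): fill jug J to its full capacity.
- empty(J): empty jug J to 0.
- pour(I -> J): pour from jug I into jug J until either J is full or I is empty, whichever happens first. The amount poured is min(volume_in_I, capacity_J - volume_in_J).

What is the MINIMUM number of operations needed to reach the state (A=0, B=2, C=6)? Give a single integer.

BFS from (A=0, B=0, C=0). One shortest path:
  1. fill(C) -> (A=0 B=0 C=12)
  2. pour(C -> B) -> (A=0 B=10 C=2)
  3. pour(B -> A) -> (A=4 B=6 C=2)
  4. empty(A) -> (A=0 B=6 C=2)
  5. pour(B -> A) -> (A=4 B=2 C=2)
  6. pour(A -> C) -> (A=0 B=2 C=6)
Reached target in 6 moves.

Answer: 6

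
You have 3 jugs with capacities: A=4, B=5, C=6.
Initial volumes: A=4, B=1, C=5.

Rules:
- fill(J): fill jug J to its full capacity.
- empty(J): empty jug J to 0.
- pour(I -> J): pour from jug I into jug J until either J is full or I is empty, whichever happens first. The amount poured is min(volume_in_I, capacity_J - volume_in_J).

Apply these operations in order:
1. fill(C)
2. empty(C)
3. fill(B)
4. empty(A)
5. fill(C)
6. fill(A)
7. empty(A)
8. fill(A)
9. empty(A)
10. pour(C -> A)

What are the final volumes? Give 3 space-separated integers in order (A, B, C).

Step 1: fill(C) -> (A=4 B=1 C=6)
Step 2: empty(C) -> (A=4 B=1 C=0)
Step 3: fill(B) -> (A=4 B=5 C=0)
Step 4: empty(A) -> (A=0 B=5 C=0)
Step 5: fill(C) -> (A=0 B=5 C=6)
Step 6: fill(A) -> (A=4 B=5 C=6)
Step 7: empty(A) -> (A=0 B=5 C=6)
Step 8: fill(A) -> (A=4 B=5 C=6)
Step 9: empty(A) -> (A=0 B=5 C=6)
Step 10: pour(C -> A) -> (A=4 B=5 C=2)

Answer: 4 5 2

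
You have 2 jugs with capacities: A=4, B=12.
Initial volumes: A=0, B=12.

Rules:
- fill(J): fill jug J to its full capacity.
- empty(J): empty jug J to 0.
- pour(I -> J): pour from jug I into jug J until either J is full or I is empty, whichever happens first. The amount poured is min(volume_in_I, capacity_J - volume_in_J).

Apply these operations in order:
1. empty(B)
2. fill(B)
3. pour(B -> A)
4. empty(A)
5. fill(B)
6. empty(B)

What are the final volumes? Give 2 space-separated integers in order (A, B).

Step 1: empty(B) -> (A=0 B=0)
Step 2: fill(B) -> (A=0 B=12)
Step 3: pour(B -> A) -> (A=4 B=8)
Step 4: empty(A) -> (A=0 B=8)
Step 5: fill(B) -> (A=0 B=12)
Step 6: empty(B) -> (A=0 B=0)

Answer: 0 0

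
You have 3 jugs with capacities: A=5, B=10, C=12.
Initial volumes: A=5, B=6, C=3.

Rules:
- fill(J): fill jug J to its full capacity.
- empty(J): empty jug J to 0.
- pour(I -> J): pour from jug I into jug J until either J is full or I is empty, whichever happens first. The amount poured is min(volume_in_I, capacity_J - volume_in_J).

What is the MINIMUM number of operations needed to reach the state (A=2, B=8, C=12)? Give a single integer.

Answer: 7

Derivation:
BFS from (A=5, B=6, C=3). One shortest path:
  1. pour(B -> C) -> (A=5 B=0 C=9)
  2. fill(B) -> (A=5 B=10 C=9)
  3. pour(A -> C) -> (A=2 B=10 C=12)
  4. empty(C) -> (A=2 B=10 C=0)
  5. pour(B -> C) -> (A=2 B=0 C=10)
  6. fill(B) -> (A=2 B=10 C=10)
  7. pour(B -> C) -> (A=2 B=8 C=12)
Reached target in 7 moves.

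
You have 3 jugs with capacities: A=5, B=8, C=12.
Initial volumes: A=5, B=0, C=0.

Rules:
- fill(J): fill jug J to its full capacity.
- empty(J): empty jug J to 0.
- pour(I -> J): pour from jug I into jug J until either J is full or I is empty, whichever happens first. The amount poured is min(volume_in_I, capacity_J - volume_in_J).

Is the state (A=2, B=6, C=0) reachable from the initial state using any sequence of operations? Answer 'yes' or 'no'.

Answer: yes

Derivation:
BFS from (A=5, B=0, C=0):
  1. fill(B) -> (A=5 B=8 C=0)
  2. pour(A -> C) -> (A=0 B=8 C=5)
  3. pour(B -> C) -> (A=0 B=1 C=12)
  4. pour(C -> A) -> (A=5 B=1 C=7)
  5. empty(A) -> (A=0 B=1 C=7)
  6. pour(C -> A) -> (A=5 B=1 C=2)
  7. pour(A -> B) -> (A=0 B=6 C=2)
  8. pour(C -> A) -> (A=2 B=6 C=0)
Target reached → yes.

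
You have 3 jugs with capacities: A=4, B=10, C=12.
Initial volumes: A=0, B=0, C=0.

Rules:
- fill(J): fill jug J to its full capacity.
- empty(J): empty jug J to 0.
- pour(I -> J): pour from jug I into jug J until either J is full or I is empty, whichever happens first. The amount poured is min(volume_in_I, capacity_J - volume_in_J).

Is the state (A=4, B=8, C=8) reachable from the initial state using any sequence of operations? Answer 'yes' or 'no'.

BFS from (A=0, B=0, C=0):
  1. fill(B) -> (A=0 B=10 C=0)
  2. pour(B -> C) -> (A=0 B=0 C=10)
  3. fill(B) -> (A=0 B=10 C=10)
  4. pour(B -> C) -> (A=0 B=8 C=12)
  5. pour(C -> A) -> (A=4 B=8 C=8)
Target reached → yes.

Answer: yes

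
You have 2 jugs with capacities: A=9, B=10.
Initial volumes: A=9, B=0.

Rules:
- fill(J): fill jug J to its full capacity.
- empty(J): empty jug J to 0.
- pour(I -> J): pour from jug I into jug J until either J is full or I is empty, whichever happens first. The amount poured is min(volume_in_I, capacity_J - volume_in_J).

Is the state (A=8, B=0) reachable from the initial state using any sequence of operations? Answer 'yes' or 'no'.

Answer: yes

Derivation:
BFS from (A=9, B=0):
  1. pour(A -> B) -> (A=0 B=9)
  2. fill(A) -> (A=9 B=9)
  3. pour(A -> B) -> (A=8 B=10)
  4. empty(B) -> (A=8 B=0)
Target reached → yes.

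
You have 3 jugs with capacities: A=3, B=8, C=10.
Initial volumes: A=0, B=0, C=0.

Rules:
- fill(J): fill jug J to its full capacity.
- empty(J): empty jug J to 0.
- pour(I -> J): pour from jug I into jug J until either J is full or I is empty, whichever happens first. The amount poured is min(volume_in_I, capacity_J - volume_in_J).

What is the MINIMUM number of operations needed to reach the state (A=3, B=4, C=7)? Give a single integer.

Answer: 7

Derivation:
BFS from (A=0, B=0, C=0). One shortest path:
  1. fill(A) -> (A=3 B=0 C=0)
  2. fill(B) -> (A=3 B=8 C=0)
  3. pour(A -> C) -> (A=0 B=8 C=3)
  4. fill(A) -> (A=3 B=8 C=3)
  5. pour(A -> C) -> (A=0 B=8 C=6)
  6. pour(B -> C) -> (A=0 B=4 C=10)
  7. pour(C -> A) -> (A=3 B=4 C=7)
Reached target in 7 moves.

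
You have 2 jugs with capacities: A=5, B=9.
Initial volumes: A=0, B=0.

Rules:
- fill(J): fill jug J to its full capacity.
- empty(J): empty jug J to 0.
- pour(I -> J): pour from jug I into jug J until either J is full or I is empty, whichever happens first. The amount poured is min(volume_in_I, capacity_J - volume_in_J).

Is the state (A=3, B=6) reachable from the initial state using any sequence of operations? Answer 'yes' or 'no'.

Answer: no

Derivation:
BFS explored all 28 reachable states.
Reachable set includes: (0,0), (0,1), (0,2), (0,3), (0,4), (0,5), (0,6), (0,7), (0,8), (0,9), (1,0), (1,9) ...
Target (A=3, B=6) not in reachable set → no.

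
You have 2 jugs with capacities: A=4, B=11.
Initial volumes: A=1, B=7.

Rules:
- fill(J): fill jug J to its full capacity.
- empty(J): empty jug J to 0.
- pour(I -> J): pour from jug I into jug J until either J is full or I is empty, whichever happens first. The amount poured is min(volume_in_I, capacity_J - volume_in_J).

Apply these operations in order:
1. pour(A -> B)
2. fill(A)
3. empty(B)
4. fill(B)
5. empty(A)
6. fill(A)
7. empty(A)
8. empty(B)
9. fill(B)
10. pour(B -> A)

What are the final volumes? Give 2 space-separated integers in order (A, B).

Answer: 4 7

Derivation:
Step 1: pour(A -> B) -> (A=0 B=8)
Step 2: fill(A) -> (A=4 B=8)
Step 3: empty(B) -> (A=4 B=0)
Step 4: fill(B) -> (A=4 B=11)
Step 5: empty(A) -> (A=0 B=11)
Step 6: fill(A) -> (A=4 B=11)
Step 7: empty(A) -> (A=0 B=11)
Step 8: empty(B) -> (A=0 B=0)
Step 9: fill(B) -> (A=0 B=11)
Step 10: pour(B -> A) -> (A=4 B=7)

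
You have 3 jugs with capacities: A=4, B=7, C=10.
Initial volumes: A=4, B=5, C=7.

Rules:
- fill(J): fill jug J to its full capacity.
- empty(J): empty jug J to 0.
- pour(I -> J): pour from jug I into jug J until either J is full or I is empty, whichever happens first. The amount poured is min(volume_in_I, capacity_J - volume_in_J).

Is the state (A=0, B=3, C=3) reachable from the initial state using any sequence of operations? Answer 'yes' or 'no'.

Answer: yes

Derivation:
BFS from (A=4, B=5, C=7):
  1. empty(A) -> (A=0 B=5 C=7)
  2. fill(B) -> (A=0 B=7 C=7)
  3. pour(B -> A) -> (A=4 B=3 C=7)
  4. empty(A) -> (A=0 B=3 C=7)
  5. pour(C -> A) -> (A=4 B=3 C=3)
  6. empty(A) -> (A=0 B=3 C=3)
Target reached → yes.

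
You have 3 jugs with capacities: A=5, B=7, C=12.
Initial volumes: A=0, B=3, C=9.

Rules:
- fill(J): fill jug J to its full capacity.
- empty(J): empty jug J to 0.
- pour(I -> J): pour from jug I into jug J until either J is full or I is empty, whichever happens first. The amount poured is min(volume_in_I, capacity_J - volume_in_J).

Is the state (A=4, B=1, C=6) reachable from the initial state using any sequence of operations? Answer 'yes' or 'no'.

BFS explored all 360 reachable states.
Reachable set includes: (0,0,0), (0,0,1), (0,0,2), (0,0,3), (0,0,4), (0,0,5), (0,0,6), (0,0,7), (0,0,8), (0,0,9), (0,0,10), (0,0,11) ...
Target (A=4, B=1, C=6) not in reachable set → no.

Answer: no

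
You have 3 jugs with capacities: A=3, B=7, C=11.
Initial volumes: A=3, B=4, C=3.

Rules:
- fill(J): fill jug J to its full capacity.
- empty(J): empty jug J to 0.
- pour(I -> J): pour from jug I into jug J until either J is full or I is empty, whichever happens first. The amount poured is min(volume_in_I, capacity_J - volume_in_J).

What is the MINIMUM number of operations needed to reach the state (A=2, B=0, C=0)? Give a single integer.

BFS from (A=3, B=4, C=3). One shortest path:
  1. fill(B) -> (A=3 B=7 C=3)
  2. pour(B -> C) -> (A=3 B=0 C=10)
  3. pour(A -> C) -> (A=2 B=0 C=11)
  4. empty(C) -> (A=2 B=0 C=0)
Reached target in 4 moves.

Answer: 4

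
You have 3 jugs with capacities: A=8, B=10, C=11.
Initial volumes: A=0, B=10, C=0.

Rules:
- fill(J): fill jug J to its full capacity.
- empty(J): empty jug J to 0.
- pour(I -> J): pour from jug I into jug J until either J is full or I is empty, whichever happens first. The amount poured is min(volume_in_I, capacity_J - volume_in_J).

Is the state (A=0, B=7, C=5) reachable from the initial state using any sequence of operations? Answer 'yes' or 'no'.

BFS from (A=0, B=10, C=0):
  1. pour(B -> A) -> (A=8 B=2 C=0)
  2. pour(A -> C) -> (A=0 B=2 C=8)
  3. pour(B -> A) -> (A=2 B=0 C=8)
  4. fill(B) -> (A=2 B=10 C=8)
  5. pour(B -> C) -> (A=2 B=7 C=11)
  6. pour(C -> A) -> (A=8 B=7 C=5)
  7. empty(A) -> (A=0 B=7 C=5)
Target reached → yes.

Answer: yes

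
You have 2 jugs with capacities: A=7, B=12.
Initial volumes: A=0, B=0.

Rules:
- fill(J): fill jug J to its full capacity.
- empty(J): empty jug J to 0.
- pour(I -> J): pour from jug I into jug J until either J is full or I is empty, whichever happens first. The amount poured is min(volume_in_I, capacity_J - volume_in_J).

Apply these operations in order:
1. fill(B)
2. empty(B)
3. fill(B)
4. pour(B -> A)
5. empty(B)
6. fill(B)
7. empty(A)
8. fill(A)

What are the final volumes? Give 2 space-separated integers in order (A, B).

Answer: 7 12

Derivation:
Step 1: fill(B) -> (A=0 B=12)
Step 2: empty(B) -> (A=0 B=0)
Step 3: fill(B) -> (A=0 B=12)
Step 4: pour(B -> A) -> (A=7 B=5)
Step 5: empty(B) -> (A=7 B=0)
Step 6: fill(B) -> (A=7 B=12)
Step 7: empty(A) -> (A=0 B=12)
Step 8: fill(A) -> (A=7 B=12)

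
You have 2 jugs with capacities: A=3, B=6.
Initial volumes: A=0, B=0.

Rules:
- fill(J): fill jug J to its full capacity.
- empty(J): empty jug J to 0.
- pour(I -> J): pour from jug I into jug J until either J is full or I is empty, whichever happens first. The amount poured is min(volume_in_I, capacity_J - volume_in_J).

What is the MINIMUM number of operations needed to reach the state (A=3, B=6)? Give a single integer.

BFS from (A=0, B=0). One shortest path:
  1. fill(A) -> (A=3 B=0)
  2. fill(B) -> (A=3 B=6)
Reached target in 2 moves.

Answer: 2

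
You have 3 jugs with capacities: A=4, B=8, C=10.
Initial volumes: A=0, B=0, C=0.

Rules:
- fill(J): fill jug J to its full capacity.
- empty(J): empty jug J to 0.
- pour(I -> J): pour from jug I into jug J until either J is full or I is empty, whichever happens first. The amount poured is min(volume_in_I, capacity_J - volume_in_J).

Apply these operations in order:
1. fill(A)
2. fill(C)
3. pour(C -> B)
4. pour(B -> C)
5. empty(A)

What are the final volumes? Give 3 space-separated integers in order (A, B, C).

Step 1: fill(A) -> (A=4 B=0 C=0)
Step 2: fill(C) -> (A=4 B=0 C=10)
Step 3: pour(C -> B) -> (A=4 B=8 C=2)
Step 4: pour(B -> C) -> (A=4 B=0 C=10)
Step 5: empty(A) -> (A=0 B=0 C=10)

Answer: 0 0 10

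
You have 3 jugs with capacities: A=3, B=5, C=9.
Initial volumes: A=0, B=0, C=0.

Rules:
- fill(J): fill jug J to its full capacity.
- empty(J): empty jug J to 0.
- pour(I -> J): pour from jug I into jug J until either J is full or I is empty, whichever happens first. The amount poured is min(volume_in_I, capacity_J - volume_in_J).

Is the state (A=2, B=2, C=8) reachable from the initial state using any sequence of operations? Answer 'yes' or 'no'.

Answer: no

Derivation:
BFS explored all 176 reachable states.
Reachable set includes: (0,0,0), (0,0,1), (0,0,2), (0,0,3), (0,0,4), (0,0,5), (0,0,6), (0,0,7), (0,0,8), (0,0,9), (0,1,0), (0,1,1) ...
Target (A=2, B=2, C=8) not in reachable set → no.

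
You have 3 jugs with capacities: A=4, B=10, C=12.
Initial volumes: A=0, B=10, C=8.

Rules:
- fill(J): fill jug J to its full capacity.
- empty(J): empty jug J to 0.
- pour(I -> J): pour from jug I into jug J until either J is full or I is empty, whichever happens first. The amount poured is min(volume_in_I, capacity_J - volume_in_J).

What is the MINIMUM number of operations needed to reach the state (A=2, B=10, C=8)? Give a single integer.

Answer: 5

Derivation:
BFS from (A=0, B=10, C=8). One shortest path:
  1. empty(B) -> (A=0 B=0 C=8)
  2. pour(C -> B) -> (A=0 B=8 C=0)
  3. fill(C) -> (A=0 B=8 C=12)
  4. pour(C -> A) -> (A=4 B=8 C=8)
  5. pour(A -> B) -> (A=2 B=10 C=8)
Reached target in 5 moves.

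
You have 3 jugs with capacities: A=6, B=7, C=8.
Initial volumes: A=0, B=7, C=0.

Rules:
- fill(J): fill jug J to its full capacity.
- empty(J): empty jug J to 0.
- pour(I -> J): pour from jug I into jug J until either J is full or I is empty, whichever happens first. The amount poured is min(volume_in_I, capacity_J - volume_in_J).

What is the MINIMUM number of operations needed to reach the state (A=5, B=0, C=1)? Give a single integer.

BFS from (A=0, B=7, C=0). One shortest path:
  1. fill(A) -> (A=6 B=7 C=0)
  2. pour(B -> C) -> (A=6 B=0 C=7)
  3. pour(A -> C) -> (A=5 B=0 C=8)
  4. pour(C -> B) -> (A=5 B=7 C=1)
  5. empty(B) -> (A=5 B=0 C=1)
Reached target in 5 moves.

Answer: 5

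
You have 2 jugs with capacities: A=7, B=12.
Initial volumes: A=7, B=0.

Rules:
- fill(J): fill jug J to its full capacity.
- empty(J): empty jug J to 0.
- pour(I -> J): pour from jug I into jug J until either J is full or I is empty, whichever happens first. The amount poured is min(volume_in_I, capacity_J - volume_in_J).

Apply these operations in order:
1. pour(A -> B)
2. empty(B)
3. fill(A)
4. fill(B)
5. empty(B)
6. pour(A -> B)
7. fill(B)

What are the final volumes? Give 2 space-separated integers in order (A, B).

Answer: 0 12

Derivation:
Step 1: pour(A -> B) -> (A=0 B=7)
Step 2: empty(B) -> (A=0 B=0)
Step 3: fill(A) -> (A=7 B=0)
Step 4: fill(B) -> (A=7 B=12)
Step 5: empty(B) -> (A=7 B=0)
Step 6: pour(A -> B) -> (A=0 B=7)
Step 7: fill(B) -> (A=0 B=12)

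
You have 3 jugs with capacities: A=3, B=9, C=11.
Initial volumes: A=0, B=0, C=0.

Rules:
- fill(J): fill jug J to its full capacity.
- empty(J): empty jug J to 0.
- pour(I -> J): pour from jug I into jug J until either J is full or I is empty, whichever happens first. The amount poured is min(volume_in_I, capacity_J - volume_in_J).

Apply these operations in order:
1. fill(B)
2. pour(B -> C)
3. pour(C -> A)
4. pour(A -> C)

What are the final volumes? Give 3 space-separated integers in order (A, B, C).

Answer: 0 0 9

Derivation:
Step 1: fill(B) -> (A=0 B=9 C=0)
Step 2: pour(B -> C) -> (A=0 B=0 C=9)
Step 3: pour(C -> A) -> (A=3 B=0 C=6)
Step 4: pour(A -> C) -> (A=0 B=0 C=9)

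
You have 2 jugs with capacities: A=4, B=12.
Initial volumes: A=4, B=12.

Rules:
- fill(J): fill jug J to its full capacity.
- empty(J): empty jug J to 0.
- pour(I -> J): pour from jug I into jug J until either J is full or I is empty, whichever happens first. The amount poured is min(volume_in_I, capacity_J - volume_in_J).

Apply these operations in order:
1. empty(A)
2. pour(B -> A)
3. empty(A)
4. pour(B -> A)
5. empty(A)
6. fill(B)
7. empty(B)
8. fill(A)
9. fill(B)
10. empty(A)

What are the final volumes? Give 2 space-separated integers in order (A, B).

Answer: 0 12

Derivation:
Step 1: empty(A) -> (A=0 B=12)
Step 2: pour(B -> A) -> (A=4 B=8)
Step 3: empty(A) -> (A=0 B=8)
Step 4: pour(B -> A) -> (A=4 B=4)
Step 5: empty(A) -> (A=0 B=4)
Step 6: fill(B) -> (A=0 B=12)
Step 7: empty(B) -> (A=0 B=0)
Step 8: fill(A) -> (A=4 B=0)
Step 9: fill(B) -> (A=4 B=12)
Step 10: empty(A) -> (A=0 B=12)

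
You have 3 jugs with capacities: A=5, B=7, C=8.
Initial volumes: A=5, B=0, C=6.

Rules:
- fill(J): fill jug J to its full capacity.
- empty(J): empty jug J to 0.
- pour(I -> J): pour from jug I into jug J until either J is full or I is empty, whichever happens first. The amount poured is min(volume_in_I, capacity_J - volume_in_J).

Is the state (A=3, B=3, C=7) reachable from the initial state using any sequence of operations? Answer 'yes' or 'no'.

Answer: no

Derivation:
BFS explored all 264 reachable states.
Reachable set includes: (0,0,0), (0,0,1), (0,0,2), (0,0,3), (0,0,4), (0,0,5), (0,0,6), (0,0,7), (0,0,8), (0,1,0), (0,1,1), (0,1,2) ...
Target (A=3, B=3, C=7) not in reachable set → no.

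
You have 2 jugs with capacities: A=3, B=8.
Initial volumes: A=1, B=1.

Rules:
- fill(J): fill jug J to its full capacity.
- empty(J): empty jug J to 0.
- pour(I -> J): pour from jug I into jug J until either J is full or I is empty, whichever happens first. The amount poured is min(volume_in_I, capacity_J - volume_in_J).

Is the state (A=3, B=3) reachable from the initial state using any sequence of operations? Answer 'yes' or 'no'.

BFS from (A=1, B=1):
  1. fill(A) -> (A=3 B=1)
  2. empty(B) -> (A=3 B=0)
  3. pour(A -> B) -> (A=0 B=3)
  4. fill(A) -> (A=3 B=3)
Target reached → yes.

Answer: yes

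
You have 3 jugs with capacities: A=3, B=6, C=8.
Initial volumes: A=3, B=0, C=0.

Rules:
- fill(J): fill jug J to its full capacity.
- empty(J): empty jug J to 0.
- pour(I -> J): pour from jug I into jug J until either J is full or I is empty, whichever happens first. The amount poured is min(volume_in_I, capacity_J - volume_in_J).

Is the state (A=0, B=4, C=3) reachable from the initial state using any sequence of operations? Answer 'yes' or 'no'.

Answer: yes

Derivation:
BFS from (A=3, B=0, C=0):
  1. fill(B) -> (A=3 B=6 C=0)
  2. pour(B -> C) -> (A=3 B=0 C=6)
  3. fill(B) -> (A=3 B=6 C=6)
  4. pour(B -> C) -> (A=3 B=4 C=8)
  5. empty(C) -> (A=3 B=4 C=0)
  6. pour(A -> C) -> (A=0 B=4 C=3)
Target reached → yes.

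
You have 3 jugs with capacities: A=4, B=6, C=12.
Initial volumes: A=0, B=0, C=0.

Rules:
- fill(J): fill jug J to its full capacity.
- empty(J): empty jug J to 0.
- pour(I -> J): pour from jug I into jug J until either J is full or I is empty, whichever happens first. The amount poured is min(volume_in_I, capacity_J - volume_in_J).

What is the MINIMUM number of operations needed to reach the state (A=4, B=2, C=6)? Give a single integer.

Answer: 3

Derivation:
BFS from (A=0, B=0, C=0). One shortest path:
  1. fill(C) -> (A=0 B=0 C=12)
  2. pour(C -> B) -> (A=0 B=6 C=6)
  3. pour(B -> A) -> (A=4 B=2 C=6)
Reached target in 3 moves.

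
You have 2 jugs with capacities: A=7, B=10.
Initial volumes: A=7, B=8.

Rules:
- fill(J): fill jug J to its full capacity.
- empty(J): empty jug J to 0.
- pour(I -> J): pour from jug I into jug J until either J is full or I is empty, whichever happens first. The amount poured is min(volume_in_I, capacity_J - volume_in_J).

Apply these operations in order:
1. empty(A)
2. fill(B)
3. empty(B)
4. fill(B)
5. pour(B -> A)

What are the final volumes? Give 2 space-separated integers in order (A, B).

Answer: 7 3

Derivation:
Step 1: empty(A) -> (A=0 B=8)
Step 2: fill(B) -> (A=0 B=10)
Step 3: empty(B) -> (A=0 B=0)
Step 4: fill(B) -> (A=0 B=10)
Step 5: pour(B -> A) -> (A=7 B=3)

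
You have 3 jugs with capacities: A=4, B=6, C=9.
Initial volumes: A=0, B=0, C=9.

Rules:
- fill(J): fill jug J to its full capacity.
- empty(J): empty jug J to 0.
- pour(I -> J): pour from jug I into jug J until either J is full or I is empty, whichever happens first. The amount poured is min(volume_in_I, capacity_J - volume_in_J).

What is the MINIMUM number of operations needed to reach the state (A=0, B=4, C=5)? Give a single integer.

BFS from (A=0, B=0, C=9). One shortest path:
  1. pour(C -> A) -> (A=4 B=0 C=5)
  2. pour(A -> B) -> (A=0 B=4 C=5)
Reached target in 2 moves.

Answer: 2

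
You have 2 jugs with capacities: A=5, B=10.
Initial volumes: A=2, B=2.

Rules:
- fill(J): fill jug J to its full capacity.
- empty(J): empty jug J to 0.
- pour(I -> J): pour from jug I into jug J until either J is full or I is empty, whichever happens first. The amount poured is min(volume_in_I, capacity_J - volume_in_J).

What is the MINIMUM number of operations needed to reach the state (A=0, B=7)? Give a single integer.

BFS from (A=2, B=2). One shortest path:
  1. fill(A) -> (A=5 B=2)
  2. pour(A -> B) -> (A=0 B=7)
Reached target in 2 moves.

Answer: 2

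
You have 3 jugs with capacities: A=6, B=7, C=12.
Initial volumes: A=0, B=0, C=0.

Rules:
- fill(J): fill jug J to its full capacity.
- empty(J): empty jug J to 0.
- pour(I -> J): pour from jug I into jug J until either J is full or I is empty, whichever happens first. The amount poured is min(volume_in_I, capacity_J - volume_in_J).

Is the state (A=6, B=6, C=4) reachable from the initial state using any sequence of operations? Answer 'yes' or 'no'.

BFS from (A=0, B=0, C=0):
  1. fill(A) -> (A=6 B=0 C=0)
  2. fill(C) -> (A=6 B=0 C=12)
  3. pour(A -> B) -> (A=0 B=6 C=12)
  4. fill(A) -> (A=6 B=6 C=12)
  5. pour(C -> B) -> (A=6 B=7 C=11)
  6. empty(B) -> (A=6 B=0 C=11)
  7. pour(C -> B) -> (A=6 B=7 C=4)
  8. empty(B) -> (A=6 B=0 C=4)
  9. pour(A -> B) -> (A=0 B=6 C=4)
  10. fill(A) -> (A=6 B=6 C=4)
Target reached → yes.

Answer: yes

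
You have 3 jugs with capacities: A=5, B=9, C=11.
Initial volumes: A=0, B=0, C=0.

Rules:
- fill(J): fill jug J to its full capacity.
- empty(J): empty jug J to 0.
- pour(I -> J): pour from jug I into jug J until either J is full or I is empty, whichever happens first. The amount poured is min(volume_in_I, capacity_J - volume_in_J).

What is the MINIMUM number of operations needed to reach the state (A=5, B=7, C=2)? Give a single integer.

BFS from (A=0, B=0, C=0). One shortest path:
  1. fill(A) -> (A=5 B=0 C=0)
  2. fill(B) -> (A=5 B=9 C=0)
  3. pour(B -> C) -> (A=5 B=0 C=9)
  4. pour(A -> C) -> (A=3 B=0 C=11)
  5. pour(C -> B) -> (A=3 B=9 C=2)
  6. pour(B -> A) -> (A=5 B=7 C=2)
Reached target in 6 moves.

Answer: 6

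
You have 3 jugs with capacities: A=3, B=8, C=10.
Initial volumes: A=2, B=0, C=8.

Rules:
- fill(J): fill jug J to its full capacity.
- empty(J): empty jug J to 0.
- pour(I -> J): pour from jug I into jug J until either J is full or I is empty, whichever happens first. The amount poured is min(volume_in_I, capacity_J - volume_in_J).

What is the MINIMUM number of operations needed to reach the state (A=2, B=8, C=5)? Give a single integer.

Answer: 5

Derivation:
BFS from (A=2, B=0, C=8). One shortest path:
  1. fill(B) -> (A=2 B=8 C=8)
  2. pour(B -> A) -> (A=3 B=7 C=8)
  3. empty(A) -> (A=0 B=7 C=8)
  4. pour(C -> A) -> (A=3 B=7 C=5)
  5. pour(A -> B) -> (A=2 B=8 C=5)
Reached target in 5 moves.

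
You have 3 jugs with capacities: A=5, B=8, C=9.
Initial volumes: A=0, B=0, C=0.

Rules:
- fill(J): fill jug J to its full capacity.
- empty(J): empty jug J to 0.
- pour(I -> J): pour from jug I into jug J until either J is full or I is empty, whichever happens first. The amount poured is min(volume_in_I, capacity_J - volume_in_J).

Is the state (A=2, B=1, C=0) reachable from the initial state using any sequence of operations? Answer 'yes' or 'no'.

Answer: yes

Derivation:
BFS from (A=0, B=0, C=0):
  1. fill(A) -> (A=5 B=0 C=0)
  2. fill(C) -> (A=5 B=0 C=9)
  3. pour(A -> B) -> (A=0 B=5 C=9)
  4. fill(A) -> (A=5 B=5 C=9)
  5. pour(A -> B) -> (A=2 B=8 C=9)
  6. empty(B) -> (A=2 B=0 C=9)
  7. pour(C -> B) -> (A=2 B=8 C=1)
  8. empty(B) -> (A=2 B=0 C=1)
  9. pour(C -> B) -> (A=2 B=1 C=0)
Target reached → yes.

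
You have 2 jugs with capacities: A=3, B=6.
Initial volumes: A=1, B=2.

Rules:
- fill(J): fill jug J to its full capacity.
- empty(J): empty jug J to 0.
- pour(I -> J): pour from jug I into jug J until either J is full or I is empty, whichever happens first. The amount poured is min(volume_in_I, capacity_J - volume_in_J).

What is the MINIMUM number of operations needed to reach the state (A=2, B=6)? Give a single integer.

BFS from (A=1, B=2). One shortest path:
  1. empty(A) -> (A=0 B=2)
  2. pour(B -> A) -> (A=2 B=0)
  3. fill(B) -> (A=2 B=6)
Reached target in 3 moves.

Answer: 3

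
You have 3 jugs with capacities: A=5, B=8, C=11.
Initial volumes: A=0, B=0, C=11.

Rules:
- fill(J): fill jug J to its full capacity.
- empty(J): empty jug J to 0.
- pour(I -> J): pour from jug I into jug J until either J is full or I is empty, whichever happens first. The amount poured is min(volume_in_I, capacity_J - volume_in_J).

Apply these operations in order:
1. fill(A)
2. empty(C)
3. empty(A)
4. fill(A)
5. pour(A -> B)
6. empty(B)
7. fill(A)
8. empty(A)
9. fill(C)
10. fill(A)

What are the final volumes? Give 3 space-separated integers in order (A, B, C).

Step 1: fill(A) -> (A=5 B=0 C=11)
Step 2: empty(C) -> (A=5 B=0 C=0)
Step 3: empty(A) -> (A=0 B=0 C=0)
Step 4: fill(A) -> (A=5 B=0 C=0)
Step 5: pour(A -> B) -> (A=0 B=5 C=0)
Step 6: empty(B) -> (A=0 B=0 C=0)
Step 7: fill(A) -> (A=5 B=0 C=0)
Step 8: empty(A) -> (A=0 B=0 C=0)
Step 9: fill(C) -> (A=0 B=0 C=11)
Step 10: fill(A) -> (A=5 B=0 C=11)

Answer: 5 0 11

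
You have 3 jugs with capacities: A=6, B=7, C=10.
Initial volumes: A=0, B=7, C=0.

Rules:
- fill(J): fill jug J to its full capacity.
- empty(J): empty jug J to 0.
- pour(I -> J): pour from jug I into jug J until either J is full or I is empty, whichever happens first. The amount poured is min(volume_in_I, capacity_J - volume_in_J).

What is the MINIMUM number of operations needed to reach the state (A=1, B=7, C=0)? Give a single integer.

Answer: 4

Derivation:
BFS from (A=0, B=7, C=0). One shortest path:
  1. pour(B -> A) -> (A=6 B=1 C=0)
  2. empty(A) -> (A=0 B=1 C=0)
  3. pour(B -> A) -> (A=1 B=0 C=0)
  4. fill(B) -> (A=1 B=7 C=0)
Reached target in 4 moves.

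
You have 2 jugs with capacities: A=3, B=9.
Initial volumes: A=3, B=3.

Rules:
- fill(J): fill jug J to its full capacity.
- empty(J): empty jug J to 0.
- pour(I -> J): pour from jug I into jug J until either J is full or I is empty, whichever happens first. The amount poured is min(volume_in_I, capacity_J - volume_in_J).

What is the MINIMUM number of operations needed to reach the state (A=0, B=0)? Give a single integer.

BFS from (A=3, B=3). One shortest path:
  1. empty(A) -> (A=0 B=3)
  2. empty(B) -> (A=0 B=0)
Reached target in 2 moves.

Answer: 2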